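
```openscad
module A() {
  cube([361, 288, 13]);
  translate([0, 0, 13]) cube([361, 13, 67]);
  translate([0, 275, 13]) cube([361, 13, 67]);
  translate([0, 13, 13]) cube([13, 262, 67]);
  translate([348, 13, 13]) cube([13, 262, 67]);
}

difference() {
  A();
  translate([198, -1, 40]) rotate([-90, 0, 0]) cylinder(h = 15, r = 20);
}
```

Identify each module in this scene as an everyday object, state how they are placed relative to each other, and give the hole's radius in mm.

The subtracted cylinder has r = 20 mm.

A is an open box. The open box has a circular hole through its front wall. The hole's radius is 20 mm.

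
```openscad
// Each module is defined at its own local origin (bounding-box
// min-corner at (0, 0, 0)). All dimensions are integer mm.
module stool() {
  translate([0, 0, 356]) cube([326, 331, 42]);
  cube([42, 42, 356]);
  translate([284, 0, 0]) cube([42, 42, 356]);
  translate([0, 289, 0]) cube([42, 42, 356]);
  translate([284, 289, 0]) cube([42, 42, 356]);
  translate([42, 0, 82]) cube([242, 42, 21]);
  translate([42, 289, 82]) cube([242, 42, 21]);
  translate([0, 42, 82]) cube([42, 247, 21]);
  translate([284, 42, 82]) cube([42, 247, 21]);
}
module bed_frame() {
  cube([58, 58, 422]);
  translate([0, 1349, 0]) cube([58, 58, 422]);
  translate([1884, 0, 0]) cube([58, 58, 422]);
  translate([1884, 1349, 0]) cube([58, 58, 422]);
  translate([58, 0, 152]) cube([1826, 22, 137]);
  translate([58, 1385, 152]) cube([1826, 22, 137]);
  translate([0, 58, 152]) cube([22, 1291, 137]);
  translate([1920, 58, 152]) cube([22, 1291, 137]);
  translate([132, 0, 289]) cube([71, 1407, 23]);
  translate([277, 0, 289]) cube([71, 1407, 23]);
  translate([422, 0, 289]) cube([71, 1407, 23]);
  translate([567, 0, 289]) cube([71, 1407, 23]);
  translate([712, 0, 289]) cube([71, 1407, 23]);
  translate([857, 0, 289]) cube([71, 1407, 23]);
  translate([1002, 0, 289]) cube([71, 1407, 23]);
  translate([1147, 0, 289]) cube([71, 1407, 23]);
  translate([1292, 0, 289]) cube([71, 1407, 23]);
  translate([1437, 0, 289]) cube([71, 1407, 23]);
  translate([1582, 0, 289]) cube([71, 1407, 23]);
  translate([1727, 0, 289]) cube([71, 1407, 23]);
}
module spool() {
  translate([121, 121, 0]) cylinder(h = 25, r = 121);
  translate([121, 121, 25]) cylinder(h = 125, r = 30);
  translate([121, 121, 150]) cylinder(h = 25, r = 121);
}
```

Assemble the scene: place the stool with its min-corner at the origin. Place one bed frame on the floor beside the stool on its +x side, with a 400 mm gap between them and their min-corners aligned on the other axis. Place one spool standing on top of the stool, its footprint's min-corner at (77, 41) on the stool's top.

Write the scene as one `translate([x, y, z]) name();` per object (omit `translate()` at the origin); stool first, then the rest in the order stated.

stool();
translate([726, 0, 0]) bed_frame();
translate([77, 41, 398]) spool();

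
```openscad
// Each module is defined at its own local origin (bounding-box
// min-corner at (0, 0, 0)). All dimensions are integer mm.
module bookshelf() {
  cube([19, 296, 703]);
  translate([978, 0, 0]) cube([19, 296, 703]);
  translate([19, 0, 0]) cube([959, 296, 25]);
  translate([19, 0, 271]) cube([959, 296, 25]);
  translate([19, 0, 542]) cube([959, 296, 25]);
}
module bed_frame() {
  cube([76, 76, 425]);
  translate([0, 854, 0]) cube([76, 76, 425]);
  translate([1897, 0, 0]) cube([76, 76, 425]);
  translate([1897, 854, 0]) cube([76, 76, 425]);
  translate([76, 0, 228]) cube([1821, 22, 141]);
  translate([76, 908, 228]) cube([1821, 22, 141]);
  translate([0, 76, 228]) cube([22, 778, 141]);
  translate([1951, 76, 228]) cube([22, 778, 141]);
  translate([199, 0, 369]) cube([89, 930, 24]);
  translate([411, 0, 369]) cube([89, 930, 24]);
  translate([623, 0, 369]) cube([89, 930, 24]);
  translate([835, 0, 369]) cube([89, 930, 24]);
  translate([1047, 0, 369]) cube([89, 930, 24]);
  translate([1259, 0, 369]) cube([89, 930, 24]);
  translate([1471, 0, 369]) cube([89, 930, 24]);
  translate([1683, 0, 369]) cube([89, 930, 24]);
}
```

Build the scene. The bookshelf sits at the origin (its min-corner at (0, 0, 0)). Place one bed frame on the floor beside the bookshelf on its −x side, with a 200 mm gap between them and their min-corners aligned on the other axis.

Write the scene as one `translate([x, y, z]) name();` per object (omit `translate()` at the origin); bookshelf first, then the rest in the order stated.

bookshelf();
translate([-2173, 0, 0]) bed_frame();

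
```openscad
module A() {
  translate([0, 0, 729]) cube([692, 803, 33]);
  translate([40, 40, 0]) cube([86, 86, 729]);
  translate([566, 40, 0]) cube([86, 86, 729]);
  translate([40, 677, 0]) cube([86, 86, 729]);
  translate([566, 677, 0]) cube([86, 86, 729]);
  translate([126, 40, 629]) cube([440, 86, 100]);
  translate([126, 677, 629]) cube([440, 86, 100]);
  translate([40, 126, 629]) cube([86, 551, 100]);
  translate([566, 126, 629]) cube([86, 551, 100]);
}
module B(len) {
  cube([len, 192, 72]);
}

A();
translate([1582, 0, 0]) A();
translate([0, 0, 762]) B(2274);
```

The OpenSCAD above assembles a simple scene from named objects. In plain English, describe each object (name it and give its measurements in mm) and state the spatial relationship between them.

A is a table: top 692 mm (x) × 803 mm (y), 33 mm thick, upper face at z = 762 mm, on four 86×86 mm square legs, each inset 40 mm from the nearest pair of top edges, running from z = 0 to the bottom of the top. Four apron rails, 86 mm thick and 100 mm tall, run between adjacent legs with their top edges flush with the underside of the top and their outer faces flush with the legs' outer faces.

B is a rectangular beam 2274 mm long (x), 192 mm deep (y), 72 mm thick (z).

The beam spans the tops of two tables placed 890 mm apart, resting at z = 762 mm.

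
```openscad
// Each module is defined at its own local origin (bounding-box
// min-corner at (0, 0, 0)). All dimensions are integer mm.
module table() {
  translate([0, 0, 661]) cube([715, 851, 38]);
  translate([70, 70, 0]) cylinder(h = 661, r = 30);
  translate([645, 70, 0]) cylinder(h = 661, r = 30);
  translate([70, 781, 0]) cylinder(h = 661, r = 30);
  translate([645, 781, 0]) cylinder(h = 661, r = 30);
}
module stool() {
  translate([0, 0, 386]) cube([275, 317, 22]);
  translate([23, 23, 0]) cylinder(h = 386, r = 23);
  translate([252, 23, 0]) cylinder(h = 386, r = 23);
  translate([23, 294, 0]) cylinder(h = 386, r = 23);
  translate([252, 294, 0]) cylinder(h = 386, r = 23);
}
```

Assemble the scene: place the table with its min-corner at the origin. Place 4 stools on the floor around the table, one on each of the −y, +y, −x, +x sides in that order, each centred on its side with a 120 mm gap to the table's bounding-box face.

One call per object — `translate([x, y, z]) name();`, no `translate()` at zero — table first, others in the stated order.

table();
translate([220, -437, 0]) stool();
translate([220, 971, 0]) stool();
translate([-395, 267, 0]) stool();
translate([835, 267, 0]) stool();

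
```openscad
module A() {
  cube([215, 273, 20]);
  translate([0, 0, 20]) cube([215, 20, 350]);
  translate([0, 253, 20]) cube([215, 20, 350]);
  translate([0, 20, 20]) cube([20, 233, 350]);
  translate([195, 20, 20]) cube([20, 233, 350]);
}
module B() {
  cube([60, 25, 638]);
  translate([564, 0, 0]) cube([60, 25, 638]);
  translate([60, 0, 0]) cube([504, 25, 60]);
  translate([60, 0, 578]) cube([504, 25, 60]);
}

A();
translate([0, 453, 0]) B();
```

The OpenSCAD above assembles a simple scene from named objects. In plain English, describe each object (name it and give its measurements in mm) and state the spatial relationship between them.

A is an open-topped rectangular box: outside dimensions 215×273×370 mm, with a uniform wall and base thickness of 20 mm. The base is a full 215×273 slab on the floor; four walls sit on top of the base. The front and back walls (the −y and +y sides) span the full width; the two side walls fit between them.

B is a picture frame with a 504×518 mm rectangular opening (x by z) and a uniform 60 mm border on every side. Frame depth is 25 mm along y. It is built from two vertical stiles running the full outside height and two horizontal rails spanning the gap between the stiles.

The picture frame is on the floor beside the open box on its +y side.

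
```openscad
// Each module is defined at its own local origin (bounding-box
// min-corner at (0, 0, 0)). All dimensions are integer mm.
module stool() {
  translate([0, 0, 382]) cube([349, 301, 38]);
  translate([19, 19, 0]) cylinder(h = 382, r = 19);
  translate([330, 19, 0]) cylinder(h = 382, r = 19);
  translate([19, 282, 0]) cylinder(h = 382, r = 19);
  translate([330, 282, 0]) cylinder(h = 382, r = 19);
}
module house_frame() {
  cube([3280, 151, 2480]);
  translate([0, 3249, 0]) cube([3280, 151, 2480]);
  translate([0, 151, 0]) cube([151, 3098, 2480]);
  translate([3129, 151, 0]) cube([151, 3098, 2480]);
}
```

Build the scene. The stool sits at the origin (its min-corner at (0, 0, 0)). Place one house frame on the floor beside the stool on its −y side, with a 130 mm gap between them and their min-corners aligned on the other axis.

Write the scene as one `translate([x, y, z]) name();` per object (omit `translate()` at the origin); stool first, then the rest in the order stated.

stool();
translate([0, -3530, 0]) house_frame();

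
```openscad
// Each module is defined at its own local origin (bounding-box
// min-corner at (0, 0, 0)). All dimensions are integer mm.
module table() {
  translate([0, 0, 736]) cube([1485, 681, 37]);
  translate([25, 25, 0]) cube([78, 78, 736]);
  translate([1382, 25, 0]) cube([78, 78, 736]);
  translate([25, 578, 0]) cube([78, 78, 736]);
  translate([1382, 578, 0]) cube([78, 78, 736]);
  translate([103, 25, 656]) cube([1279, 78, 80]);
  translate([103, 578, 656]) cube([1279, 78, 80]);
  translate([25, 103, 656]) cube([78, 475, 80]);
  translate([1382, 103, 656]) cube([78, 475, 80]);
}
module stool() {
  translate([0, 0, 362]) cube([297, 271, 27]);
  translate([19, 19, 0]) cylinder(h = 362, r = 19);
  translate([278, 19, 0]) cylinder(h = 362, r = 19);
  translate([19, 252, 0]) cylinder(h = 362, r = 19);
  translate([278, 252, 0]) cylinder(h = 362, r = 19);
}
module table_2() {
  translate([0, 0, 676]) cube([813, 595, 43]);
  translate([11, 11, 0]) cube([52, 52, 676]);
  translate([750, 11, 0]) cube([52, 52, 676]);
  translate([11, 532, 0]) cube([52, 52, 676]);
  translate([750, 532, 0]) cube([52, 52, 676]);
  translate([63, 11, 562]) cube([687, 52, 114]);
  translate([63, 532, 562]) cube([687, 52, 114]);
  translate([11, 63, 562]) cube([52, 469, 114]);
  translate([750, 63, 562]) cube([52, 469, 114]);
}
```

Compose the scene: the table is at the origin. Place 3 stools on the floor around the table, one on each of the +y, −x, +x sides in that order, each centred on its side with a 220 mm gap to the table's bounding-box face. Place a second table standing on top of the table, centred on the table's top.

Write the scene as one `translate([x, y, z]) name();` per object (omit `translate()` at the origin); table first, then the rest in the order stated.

table();
translate([594, 901, 0]) stool();
translate([-517, 205, 0]) stool();
translate([1705, 205, 0]) stool();
translate([336, 43, 773]) table_2();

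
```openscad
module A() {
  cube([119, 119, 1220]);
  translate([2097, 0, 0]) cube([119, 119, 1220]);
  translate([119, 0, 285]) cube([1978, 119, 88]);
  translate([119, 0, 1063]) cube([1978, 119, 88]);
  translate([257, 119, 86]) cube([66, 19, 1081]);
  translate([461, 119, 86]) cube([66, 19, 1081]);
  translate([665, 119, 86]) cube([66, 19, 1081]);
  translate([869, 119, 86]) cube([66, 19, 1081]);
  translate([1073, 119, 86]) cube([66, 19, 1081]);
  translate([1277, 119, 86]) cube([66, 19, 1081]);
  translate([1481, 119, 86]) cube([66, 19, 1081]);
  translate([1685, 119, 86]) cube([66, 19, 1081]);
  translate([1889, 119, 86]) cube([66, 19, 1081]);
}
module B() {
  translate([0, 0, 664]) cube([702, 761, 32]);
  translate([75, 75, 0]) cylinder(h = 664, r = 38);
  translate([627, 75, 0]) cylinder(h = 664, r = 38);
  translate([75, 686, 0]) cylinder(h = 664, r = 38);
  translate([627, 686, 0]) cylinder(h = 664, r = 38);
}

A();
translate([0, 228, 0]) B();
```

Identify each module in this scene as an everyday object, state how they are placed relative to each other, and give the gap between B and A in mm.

A is a fence section. B is a table. The table is on the floor beside the fence section on its +y side. The gap between the table and the fence section is 90 mm.

The table's nearest face is 90 mm from the fence section's +y face.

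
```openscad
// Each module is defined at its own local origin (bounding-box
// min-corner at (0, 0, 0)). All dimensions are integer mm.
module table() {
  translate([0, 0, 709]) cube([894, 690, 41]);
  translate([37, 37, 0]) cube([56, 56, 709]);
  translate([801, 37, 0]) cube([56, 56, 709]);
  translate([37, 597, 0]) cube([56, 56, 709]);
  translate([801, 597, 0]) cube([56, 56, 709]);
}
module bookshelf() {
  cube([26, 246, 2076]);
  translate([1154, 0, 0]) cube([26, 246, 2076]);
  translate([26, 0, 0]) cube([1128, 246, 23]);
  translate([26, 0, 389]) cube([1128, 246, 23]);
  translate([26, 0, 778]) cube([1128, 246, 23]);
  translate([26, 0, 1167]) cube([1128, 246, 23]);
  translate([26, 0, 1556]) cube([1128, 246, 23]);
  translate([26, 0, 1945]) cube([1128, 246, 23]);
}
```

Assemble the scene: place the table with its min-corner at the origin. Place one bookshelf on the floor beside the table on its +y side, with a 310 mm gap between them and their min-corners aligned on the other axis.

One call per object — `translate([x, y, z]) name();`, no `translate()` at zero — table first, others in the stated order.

table();
translate([0, 1000, 0]) bookshelf();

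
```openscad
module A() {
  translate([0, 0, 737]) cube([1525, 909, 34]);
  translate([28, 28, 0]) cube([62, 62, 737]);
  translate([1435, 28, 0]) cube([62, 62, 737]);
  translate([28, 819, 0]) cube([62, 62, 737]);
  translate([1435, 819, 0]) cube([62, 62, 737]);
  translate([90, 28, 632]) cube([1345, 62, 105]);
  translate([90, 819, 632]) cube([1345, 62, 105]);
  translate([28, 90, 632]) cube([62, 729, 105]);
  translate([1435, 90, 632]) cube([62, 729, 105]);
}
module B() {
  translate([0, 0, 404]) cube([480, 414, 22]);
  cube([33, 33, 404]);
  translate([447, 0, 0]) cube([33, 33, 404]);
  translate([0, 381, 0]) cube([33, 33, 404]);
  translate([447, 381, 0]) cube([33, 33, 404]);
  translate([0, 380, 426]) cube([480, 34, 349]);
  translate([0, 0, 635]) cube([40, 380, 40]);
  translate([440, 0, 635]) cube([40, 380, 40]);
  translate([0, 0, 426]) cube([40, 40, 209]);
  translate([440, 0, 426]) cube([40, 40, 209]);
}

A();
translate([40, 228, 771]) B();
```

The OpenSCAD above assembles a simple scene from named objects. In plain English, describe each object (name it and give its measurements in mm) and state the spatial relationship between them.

A is a rectangular dining table. The top is 1525×909×34 mm with its upper surface at z = 771 mm. It stands on four 62×62 mm square legs, each inset 28 mm from the nearest pair of top edges, running from the floor to the underside of the top. Four apron rails, 62 mm thick and 105 mm tall, run between adjacent legs with their top edges flush with the underside of the top and their outer faces flush with the legs' outer faces.

B is a chair: 480×414 mm seat, 22 mm thick, top at z = 426 mm, on four 33 mm square corner legs flush with the seat edges. A 34 mm thick backrest slab spans the full seat width, extending 349 mm above the seat top, its back face flush with the seat's +y edge. Two armrests of 40×40 mm section run along each side from the seat's front edge to the front of the backrest, top faces 249 mm above the seat top and outer faces flush with the seat's x-edges; a 40×40 mm post under the front of each armrest stands on the seat at the front corner.

The chair is on top of the table.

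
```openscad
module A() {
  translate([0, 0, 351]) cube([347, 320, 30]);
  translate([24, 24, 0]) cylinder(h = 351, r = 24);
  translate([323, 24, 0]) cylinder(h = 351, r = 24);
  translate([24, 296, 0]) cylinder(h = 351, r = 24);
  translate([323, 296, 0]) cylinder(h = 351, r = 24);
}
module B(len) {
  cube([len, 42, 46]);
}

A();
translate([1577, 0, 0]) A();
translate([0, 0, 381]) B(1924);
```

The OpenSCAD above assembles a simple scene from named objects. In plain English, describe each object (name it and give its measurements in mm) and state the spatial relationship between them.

A is a four-legged stool. The seat is a 347×320×30 mm slab whose top surface is at z = 381 mm; four round legs, each 48 mm in diameter, run from the floor (z = 0) to the underside of the seat, each leg's axis is inset half a diameter from the nearest pair of seat edges (so the leg's bounding box is flush with the corner).

B is a rectangular beam 1924 mm long (x), 42 mm deep (y), 46 mm thick (z).

The beam spans the tops of two stools placed 1230 mm apart, resting at z = 381 mm.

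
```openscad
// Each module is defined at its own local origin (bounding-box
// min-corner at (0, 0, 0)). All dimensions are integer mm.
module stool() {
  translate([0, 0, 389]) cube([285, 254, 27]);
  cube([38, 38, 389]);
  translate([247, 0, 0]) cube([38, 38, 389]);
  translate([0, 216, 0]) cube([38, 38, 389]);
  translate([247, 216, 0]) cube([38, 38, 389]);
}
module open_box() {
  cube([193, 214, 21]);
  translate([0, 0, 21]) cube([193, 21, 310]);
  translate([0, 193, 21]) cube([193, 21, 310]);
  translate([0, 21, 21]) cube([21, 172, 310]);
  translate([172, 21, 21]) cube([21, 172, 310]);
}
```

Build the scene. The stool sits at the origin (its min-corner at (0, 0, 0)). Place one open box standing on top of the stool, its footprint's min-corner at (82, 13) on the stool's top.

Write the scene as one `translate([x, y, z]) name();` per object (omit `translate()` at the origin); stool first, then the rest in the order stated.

stool();
translate([82, 13, 416]) open_box();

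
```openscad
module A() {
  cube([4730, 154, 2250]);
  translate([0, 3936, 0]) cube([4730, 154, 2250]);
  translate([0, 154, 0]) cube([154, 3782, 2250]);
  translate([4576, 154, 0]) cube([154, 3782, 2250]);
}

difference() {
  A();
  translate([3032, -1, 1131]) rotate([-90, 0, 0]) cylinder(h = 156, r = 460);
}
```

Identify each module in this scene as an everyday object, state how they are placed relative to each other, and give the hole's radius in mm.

The subtracted cylinder has r = 460 mm.

A is a house frame. The house frame has a circular hole through its front wall. The hole's radius is 460 mm.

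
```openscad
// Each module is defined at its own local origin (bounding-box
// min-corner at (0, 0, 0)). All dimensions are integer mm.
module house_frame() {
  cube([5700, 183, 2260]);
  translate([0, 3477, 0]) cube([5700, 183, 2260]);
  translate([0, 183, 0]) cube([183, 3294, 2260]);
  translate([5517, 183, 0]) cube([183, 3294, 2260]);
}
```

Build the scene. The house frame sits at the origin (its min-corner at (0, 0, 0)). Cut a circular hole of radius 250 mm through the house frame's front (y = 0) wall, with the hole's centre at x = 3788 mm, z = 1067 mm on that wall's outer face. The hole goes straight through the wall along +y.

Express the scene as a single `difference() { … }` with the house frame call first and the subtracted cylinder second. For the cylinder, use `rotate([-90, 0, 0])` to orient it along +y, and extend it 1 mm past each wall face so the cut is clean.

difference() {
  house_frame();
  translate([3788, -1, 1067]) rotate([-90, 0, 0]) cylinder(h = 185, r = 250);
}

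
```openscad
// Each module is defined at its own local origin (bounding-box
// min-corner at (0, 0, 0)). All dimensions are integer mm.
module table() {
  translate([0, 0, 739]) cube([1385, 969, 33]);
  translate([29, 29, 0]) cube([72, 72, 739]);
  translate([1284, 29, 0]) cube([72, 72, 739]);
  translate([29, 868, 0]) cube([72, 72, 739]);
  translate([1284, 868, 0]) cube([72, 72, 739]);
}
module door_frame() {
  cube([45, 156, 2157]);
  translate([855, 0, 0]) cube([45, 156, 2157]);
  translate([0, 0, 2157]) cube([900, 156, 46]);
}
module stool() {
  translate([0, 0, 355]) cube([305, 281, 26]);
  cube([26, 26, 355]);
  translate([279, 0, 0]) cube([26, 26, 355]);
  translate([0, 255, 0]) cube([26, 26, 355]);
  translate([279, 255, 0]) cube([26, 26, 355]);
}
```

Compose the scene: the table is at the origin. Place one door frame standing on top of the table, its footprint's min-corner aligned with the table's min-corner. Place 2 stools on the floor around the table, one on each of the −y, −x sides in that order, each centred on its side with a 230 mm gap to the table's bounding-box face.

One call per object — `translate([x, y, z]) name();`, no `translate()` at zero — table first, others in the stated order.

table();
translate([0, 0, 772]) door_frame();
translate([540, -511, 0]) stool();
translate([-535, 344, 0]) stool();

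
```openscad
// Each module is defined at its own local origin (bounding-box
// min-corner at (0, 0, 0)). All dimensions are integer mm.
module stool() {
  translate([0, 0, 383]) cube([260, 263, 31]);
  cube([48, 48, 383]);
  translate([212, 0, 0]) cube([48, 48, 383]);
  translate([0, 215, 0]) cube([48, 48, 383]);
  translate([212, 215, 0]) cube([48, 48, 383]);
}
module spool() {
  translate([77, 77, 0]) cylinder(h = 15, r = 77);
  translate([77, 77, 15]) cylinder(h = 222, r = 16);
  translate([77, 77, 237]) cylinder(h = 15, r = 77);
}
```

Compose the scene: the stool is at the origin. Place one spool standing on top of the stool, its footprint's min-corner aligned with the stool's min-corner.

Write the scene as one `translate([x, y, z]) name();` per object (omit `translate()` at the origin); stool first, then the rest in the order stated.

stool();
translate([0, 0, 414]) spool();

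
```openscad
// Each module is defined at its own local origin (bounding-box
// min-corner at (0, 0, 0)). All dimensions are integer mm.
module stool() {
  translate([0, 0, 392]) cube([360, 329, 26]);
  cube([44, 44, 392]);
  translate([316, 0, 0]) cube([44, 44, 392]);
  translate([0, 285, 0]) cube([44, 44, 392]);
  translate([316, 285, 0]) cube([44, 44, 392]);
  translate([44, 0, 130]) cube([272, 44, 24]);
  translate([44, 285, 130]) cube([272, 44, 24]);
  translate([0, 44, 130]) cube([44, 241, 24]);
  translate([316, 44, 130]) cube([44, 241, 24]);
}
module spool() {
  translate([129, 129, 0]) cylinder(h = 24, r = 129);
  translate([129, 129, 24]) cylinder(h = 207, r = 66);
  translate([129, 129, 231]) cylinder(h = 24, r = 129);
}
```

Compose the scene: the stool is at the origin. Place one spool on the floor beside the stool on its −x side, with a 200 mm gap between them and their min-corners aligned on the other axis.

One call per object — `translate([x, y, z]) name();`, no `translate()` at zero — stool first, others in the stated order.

stool();
translate([-458, 0, 0]) spool();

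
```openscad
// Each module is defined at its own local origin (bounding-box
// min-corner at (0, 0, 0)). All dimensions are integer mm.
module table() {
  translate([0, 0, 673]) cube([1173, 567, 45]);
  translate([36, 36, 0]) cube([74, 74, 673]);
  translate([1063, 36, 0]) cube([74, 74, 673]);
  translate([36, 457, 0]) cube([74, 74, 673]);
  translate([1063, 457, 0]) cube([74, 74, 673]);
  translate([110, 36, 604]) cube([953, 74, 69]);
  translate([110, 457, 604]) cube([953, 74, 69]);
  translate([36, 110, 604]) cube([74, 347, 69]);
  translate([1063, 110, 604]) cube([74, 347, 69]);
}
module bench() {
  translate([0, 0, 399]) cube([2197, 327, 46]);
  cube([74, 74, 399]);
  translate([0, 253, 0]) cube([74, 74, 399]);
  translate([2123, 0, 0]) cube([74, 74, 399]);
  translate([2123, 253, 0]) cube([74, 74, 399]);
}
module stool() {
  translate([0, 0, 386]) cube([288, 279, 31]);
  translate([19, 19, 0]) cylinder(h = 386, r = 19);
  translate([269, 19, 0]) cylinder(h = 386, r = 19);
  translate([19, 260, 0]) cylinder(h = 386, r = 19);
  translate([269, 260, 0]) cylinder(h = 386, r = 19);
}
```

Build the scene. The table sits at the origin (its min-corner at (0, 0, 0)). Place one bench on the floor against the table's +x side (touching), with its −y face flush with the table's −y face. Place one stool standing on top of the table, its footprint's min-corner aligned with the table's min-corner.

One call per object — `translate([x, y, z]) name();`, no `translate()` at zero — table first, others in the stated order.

table();
translate([1173, 0, 0]) bench();
translate([0, 0, 718]) stool();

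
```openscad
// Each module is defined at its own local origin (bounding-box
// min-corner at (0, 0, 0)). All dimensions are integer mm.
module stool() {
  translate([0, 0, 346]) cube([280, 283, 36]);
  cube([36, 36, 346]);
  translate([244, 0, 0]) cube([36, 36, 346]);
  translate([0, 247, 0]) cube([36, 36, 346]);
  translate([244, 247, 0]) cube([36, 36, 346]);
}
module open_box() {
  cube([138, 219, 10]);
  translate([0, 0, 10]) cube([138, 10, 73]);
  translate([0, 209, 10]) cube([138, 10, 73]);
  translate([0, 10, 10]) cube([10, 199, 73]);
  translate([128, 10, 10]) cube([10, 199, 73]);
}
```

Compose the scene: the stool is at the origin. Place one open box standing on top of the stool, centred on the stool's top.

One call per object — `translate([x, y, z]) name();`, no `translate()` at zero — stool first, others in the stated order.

stool();
translate([71, 32, 382]) open_box();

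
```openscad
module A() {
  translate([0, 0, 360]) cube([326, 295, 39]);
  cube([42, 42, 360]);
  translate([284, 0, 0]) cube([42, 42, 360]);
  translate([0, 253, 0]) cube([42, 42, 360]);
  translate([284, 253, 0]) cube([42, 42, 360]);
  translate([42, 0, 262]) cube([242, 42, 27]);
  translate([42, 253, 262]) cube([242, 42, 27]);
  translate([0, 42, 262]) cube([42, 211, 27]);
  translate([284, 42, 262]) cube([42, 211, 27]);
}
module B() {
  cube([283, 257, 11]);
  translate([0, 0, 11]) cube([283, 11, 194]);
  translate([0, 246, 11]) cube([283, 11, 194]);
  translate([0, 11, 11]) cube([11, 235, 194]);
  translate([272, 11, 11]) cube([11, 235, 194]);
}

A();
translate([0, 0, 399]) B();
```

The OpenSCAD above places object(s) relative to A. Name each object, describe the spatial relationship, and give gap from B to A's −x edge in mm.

The open box's min-x is at 0; the stool's min-x is 0; gap = 0 mm.

A is a stool. B is an open box. The open box is on top of the stool. The gap from the open box to the stool's −x edge is 0 mm.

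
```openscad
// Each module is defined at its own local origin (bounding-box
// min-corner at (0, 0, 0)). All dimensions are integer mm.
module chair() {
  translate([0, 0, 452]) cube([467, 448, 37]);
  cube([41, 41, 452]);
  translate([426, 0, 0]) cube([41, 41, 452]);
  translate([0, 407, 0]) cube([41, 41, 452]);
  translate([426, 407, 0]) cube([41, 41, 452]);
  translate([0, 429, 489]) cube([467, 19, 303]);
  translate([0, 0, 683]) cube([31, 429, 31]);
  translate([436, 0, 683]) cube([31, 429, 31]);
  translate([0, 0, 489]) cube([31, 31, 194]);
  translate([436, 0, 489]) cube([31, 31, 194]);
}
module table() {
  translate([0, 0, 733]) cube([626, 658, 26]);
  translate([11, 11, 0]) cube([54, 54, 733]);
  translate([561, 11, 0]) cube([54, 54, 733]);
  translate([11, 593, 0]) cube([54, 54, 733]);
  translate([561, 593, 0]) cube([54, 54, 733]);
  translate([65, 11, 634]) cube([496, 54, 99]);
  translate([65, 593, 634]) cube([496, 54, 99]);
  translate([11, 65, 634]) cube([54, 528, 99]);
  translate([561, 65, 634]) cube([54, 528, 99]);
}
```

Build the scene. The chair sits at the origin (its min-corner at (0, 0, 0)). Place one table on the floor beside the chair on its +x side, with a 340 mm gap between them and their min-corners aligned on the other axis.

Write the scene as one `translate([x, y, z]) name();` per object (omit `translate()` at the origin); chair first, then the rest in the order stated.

chair();
translate([807, 0, 0]) table();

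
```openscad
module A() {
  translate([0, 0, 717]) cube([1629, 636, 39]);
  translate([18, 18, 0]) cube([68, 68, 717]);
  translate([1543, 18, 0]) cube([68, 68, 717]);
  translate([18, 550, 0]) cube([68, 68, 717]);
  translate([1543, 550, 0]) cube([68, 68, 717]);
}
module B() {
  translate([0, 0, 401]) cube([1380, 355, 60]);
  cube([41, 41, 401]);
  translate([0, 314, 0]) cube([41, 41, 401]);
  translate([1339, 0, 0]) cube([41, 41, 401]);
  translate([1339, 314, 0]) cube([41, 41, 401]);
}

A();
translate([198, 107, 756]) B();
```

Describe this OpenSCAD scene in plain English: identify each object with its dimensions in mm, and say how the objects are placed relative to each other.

A is a rectangular dining table. The top is 1629×636×39 mm with its upper surface at z = 756 mm. It stands on four 68×68 mm square legs, each inset 18 mm from the nearest pair of top edges, running from the floor to the underside of the top.

B is a bench: a 1380×355 mm seat slab, 60 mm thick, top at z = 461 mm, on four 41×41 mm square legs flush with the seat corners and standing on z = 0.

The bench is on top of the table.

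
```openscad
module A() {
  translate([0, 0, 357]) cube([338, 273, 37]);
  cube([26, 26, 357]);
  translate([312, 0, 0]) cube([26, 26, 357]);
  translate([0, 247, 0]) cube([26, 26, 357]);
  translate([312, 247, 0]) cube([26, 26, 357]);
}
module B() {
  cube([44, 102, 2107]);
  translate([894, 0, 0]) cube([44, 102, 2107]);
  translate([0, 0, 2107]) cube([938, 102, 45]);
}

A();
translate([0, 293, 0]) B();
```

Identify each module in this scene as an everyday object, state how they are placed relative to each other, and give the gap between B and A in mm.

The door frame's nearest face is 20 mm from the stool's +y face.

A is a stool. B is a door frame. The door frame is on the floor beside the stool on its +y side. The gap between the door frame and the stool is 20 mm.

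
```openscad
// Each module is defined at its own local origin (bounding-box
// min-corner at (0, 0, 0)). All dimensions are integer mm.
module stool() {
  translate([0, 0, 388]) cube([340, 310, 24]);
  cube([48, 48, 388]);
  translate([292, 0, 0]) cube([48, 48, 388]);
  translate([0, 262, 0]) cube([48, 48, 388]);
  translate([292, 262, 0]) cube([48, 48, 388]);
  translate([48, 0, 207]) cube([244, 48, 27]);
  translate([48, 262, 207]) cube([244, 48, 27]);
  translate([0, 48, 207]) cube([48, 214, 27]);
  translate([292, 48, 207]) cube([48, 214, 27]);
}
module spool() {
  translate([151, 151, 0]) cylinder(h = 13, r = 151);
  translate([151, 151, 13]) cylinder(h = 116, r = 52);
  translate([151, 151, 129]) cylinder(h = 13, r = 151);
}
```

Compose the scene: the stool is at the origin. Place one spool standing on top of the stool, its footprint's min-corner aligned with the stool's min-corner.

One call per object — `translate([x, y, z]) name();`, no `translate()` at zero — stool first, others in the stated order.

stool();
translate([0, 0, 412]) spool();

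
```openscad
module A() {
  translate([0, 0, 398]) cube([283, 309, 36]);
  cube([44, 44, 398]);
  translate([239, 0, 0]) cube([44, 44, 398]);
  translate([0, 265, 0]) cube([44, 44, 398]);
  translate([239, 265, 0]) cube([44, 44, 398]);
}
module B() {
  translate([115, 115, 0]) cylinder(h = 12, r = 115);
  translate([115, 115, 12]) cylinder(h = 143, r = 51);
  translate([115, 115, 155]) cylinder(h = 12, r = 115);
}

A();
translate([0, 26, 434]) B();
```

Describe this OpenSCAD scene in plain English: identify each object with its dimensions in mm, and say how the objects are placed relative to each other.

A is a simple wooden stool: a rectangular seat 283 mm (x) by 309 mm (y), 36 mm thick, top face at z = 434 mm, on four square legs, each 44×44 mm in cross-section. The legs rest on z = 0, each flush with a corner of the seat.

B is a spool: two coaxial disc flanges of radius 115 mm and thickness 12 mm, joined by a core cylinder of radius 51 mm and height 143 mm. The lower flange rests on z = 0 and the three cylinders share a vertical axis.

The spool is on top of the stool.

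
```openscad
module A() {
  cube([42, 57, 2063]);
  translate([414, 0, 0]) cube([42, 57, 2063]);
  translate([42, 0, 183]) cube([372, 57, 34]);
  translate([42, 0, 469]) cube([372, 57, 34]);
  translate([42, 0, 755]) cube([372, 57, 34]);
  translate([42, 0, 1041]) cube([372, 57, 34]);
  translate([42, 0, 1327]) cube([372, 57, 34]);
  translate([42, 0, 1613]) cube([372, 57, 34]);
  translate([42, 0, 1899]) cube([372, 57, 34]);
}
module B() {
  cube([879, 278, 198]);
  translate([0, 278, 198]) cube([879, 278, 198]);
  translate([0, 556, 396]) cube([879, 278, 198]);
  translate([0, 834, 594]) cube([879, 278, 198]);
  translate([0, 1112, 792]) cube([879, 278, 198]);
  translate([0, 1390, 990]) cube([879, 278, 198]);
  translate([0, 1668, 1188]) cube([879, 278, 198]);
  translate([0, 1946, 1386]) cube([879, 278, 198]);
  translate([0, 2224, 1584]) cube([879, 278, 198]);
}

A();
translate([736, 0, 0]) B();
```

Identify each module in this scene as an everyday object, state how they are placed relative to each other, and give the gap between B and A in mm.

A is a ladder. B is a staircase. The staircase is on the floor beside the ladder on its +x side. The gap between the staircase and the ladder is 280 mm.

The staircase's nearest face is 280 mm from the ladder's +x face.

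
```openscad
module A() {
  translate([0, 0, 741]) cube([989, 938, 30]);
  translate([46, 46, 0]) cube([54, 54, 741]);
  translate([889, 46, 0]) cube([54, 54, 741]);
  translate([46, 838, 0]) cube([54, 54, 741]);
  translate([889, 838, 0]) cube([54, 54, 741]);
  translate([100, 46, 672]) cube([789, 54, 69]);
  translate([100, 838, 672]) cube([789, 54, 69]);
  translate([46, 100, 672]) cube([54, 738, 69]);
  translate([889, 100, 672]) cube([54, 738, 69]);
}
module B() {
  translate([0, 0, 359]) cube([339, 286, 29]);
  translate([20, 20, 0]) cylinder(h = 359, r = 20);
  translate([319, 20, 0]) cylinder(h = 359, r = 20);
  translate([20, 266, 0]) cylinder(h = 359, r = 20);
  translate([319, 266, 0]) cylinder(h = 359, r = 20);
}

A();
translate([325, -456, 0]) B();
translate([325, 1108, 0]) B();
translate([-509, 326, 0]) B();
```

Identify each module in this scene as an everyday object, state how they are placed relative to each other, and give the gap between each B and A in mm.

Each stool's nearest face is 170 mm from the table's bounding box.

A is a table. B is a stool. Three stools sit around the table at the −y, +y, −x sides. The gap between each stool and the table is 170 mm.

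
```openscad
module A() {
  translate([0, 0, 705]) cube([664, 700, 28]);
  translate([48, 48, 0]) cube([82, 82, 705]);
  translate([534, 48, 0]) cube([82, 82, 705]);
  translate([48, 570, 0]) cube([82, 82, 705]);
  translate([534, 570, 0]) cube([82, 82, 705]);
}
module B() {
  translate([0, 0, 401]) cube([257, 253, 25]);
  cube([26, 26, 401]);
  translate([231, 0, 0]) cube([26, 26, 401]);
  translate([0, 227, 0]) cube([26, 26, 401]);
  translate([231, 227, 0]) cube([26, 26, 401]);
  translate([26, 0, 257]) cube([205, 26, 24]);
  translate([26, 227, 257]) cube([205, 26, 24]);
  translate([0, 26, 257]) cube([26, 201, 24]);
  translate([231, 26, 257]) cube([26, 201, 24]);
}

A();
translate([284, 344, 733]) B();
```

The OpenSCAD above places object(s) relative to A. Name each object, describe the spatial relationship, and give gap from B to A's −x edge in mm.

The stool's min-x is at 284; the table's min-x is 0; gap = 284 mm.

A is a table. B is a stool. The stool is on top of the table. The gap from the stool to the table's −x edge is 284 mm.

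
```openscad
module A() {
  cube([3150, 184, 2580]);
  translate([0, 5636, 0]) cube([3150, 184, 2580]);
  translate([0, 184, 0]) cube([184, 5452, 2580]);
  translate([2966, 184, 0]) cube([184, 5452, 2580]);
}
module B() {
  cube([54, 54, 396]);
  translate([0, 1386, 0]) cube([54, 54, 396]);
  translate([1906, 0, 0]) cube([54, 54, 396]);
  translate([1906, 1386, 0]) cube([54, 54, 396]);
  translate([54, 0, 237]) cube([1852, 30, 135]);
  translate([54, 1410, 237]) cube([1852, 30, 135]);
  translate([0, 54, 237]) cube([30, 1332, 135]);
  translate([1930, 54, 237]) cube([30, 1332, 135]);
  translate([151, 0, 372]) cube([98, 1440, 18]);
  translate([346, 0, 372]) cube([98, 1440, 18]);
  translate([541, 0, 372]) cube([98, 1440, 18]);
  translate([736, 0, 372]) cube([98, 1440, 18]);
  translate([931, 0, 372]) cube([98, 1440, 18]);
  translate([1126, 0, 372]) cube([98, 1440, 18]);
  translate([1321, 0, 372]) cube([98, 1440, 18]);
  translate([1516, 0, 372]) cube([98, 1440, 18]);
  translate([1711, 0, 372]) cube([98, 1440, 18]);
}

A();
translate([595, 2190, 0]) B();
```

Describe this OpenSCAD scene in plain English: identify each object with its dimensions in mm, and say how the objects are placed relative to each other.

A is a box-shaped house frame (walls only): outside footprint 3150×5820 mm, wall height 2580 mm, wall thickness 184 mm. The two y-facing walls run the full x-width; the two x-facing walls fit between the inner faces of the y-facing walls.

B is a bed frame 1960 mm long (x) by 1440 mm wide (y). Four 54×54 mm corner posts, 396 mm tall, at the corners of the footprint. Four rails of 30 mm thickness and 135 mm height run between adjacent posts with their undersides at z = 237 mm, their outer faces flush with the outside of the frame (the two x-running rails run between the posts' inner faces; the two y-running rails run between the posts' inner faces). 9 slats, each 98 mm wide (x) and 18 mm thick, lie across the top of the two x-running rails, running the full 1440 mm width of the frame in y; the slats are evenly spaced along x between the inner faces of the end posts with equal gaps (rounded down to the nearest mm) at the −x end and between each pair — any rounding remainder accumulates at the +x end.

The bed frame sits inside the house frame, centred.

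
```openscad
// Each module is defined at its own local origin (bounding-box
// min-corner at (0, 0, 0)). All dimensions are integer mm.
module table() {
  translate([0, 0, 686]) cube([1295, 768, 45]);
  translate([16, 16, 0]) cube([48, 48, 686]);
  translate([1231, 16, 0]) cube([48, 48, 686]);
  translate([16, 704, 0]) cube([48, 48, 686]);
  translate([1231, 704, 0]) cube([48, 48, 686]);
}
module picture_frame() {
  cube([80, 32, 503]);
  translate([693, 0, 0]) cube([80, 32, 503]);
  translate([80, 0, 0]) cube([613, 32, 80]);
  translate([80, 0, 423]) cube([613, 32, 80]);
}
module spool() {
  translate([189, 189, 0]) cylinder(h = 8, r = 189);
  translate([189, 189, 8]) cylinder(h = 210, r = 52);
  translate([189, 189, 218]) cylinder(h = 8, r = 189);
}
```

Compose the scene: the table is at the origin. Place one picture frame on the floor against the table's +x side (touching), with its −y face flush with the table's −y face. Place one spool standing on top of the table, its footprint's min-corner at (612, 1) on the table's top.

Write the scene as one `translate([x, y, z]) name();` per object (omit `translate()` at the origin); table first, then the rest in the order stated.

table();
translate([1295, 0, 0]) picture_frame();
translate([612, 1, 731]) spool();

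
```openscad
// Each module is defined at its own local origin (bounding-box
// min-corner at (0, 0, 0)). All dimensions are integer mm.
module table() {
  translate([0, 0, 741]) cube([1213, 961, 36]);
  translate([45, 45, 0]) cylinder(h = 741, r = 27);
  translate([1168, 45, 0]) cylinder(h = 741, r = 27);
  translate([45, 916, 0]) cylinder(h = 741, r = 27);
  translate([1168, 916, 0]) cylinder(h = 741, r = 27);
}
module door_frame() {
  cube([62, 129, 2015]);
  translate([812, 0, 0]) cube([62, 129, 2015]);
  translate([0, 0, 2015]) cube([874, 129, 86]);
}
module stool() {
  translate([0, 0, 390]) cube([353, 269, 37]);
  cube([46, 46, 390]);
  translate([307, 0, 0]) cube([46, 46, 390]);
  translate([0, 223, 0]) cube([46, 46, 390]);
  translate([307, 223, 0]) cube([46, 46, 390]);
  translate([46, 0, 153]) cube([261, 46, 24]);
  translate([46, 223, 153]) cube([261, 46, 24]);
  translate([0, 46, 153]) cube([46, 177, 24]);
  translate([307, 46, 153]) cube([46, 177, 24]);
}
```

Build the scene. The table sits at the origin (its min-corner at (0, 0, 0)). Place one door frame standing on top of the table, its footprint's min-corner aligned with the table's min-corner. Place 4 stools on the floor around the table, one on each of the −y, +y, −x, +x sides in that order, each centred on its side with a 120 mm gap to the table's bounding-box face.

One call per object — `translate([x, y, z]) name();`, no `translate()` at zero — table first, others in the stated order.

table();
translate([0, 0, 777]) door_frame();
translate([430, -389, 0]) stool();
translate([430, 1081, 0]) stool();
translate([-473, 346, 0]) stool();
translate([1333, 346, 0]) stool();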